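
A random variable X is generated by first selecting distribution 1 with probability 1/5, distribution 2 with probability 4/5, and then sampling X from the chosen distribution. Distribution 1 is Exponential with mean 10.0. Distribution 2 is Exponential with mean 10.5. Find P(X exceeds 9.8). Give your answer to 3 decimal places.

0.390

Conditional on each component, P(X > 9.8): 1: 0.375311; 2: 0.393241.
By total probability, P(X > 9.8) = 0.2·0.375311 + 0.8·0.393241 = 0.389655.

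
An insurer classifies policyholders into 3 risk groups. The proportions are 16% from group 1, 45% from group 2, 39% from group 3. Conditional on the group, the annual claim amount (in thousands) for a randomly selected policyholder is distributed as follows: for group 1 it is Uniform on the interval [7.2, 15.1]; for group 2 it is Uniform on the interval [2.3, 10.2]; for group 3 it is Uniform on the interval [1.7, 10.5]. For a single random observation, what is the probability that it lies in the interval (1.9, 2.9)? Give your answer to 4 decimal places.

0.0785

Conditional on each group, P(1.9 < X < 2.9): 1: 0; 2: 0.0759494; 3: 0.113636.
By total probability, P(1.9 < X < 2.9) = 0.16·0 + 0.45·0.0759494 + 0.39·0.113636 = 0.0784954.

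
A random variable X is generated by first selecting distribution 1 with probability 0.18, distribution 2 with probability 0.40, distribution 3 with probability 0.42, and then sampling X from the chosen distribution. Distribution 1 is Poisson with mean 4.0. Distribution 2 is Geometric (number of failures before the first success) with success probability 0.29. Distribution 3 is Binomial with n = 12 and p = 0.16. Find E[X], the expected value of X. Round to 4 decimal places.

Component means — 1: 4; 2: 2.44828; 3: 1.92.
E[X] = 0.18·4 + 0.4·2.44828 + 0.42·1.92 = 2.50571.

2.5057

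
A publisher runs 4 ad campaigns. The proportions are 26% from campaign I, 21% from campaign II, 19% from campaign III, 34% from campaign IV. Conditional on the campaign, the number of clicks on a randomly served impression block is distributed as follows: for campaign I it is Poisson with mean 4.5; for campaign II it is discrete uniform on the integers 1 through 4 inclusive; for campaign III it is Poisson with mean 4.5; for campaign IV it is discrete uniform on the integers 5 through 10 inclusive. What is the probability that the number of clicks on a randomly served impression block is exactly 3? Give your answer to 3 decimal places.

Conditional on each campaign, P(X = 3): I: 0.168718; II: 0.25; III: 0.168718; IV: 0.
By total probability, P(X = 3) = 0.26·0.168718 + 0.21·0.25 + 0.19·0.168718 + 0.34·0 = 0.128423.

0.128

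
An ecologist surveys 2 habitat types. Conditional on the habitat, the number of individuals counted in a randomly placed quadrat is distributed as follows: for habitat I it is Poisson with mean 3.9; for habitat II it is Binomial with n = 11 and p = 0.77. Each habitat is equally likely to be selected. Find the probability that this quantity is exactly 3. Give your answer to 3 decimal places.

Conditional on each habitat, P(X = 3): I: 0.200122; II: 0.000589901.
By total probability, P(X = 3) = 0.5·0.200122 + 0.5·0.000589901 = 0.100356.

0.100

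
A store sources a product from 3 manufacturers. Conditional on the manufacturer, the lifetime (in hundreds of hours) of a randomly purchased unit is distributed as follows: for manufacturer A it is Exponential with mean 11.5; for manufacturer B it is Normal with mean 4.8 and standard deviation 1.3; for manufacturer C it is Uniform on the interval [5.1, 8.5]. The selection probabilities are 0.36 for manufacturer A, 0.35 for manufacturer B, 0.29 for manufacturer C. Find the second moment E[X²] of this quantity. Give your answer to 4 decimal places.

For each component E[X²] = Var + (mean)², giving A: 264.5; B: 24.73; C: 47.2033.
Overall E[X²] = 0.36·264.5 + 0.35·24.73 + 0.29·47.2033 = 117.564.

117.5645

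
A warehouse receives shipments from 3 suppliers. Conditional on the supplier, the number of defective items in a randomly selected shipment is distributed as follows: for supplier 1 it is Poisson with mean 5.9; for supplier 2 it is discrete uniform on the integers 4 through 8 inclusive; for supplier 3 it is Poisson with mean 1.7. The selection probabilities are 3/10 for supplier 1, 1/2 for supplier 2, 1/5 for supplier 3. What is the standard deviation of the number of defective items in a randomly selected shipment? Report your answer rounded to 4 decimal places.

Per component, 1: μ=5.9, E[X²]=40.71; 2: μ=6, E[X²]=38; 3: μ=1.7, E[X²]=4.59.
E[X] = 0.3·5.9 + 0.5·6 + 0.2·1.7 = 5.11.
E[X²] = 0.3·40.71 + 0.5·38 + 0.2·4.59 = 32.131.
Var(X) = E[X²] − (E[X])² = 32.131 − 26.1121 = 6.0189.
SD(X) = √6.0189 = 2.45334.

2.4533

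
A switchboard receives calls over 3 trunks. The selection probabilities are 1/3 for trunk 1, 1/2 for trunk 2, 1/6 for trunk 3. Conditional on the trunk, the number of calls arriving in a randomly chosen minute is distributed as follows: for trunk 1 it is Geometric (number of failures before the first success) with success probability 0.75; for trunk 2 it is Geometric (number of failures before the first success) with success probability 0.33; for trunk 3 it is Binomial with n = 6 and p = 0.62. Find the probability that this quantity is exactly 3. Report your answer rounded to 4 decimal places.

Conditional on each trunk, P(X = 3): 1: 0.0117188; 2: 0.0992518; 3: 0.261551.
By total probability, P(X = 3) = 0.333333·0.0117188 + 0.5·0.0992518 + 0.166667·0.261551 = 0.0971239.

0.0971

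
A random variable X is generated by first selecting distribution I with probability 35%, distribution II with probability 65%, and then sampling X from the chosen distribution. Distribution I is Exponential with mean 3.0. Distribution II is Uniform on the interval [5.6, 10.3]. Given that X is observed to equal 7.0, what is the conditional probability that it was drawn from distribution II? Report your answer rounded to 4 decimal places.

Likelihoods f(7.0 | ·): I: 0.032324; II: 0.212766.
Posterior ∝ prior × likelihood. Numerator for II: 0.65·0.212766 = 0.138298.
Normalizing constant: 0.35·0.032324 + 0.65·0.212766 = 0.149611.
P(II | observation) = 0.138298 / 0.149611 = 0.924381.

0.9244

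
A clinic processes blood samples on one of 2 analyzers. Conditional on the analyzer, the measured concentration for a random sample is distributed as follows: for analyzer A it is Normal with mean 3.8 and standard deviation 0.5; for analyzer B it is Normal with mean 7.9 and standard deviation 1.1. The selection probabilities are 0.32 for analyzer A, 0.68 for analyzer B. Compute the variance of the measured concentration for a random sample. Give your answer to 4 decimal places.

4.5607

Per component, A: μ=3.8, E[X²]=14.69; B: μ=7.9, E[X²]=63.62.
E[X] = 0.32·3.8 + 0.68·7.9 = 6.588.
E[X²] = 0.32·14.69 + 0.68·63.62 = 47.9624.
Var(X) = E[X²] − (E[X])² = 47.9624 − 43.4017 = 4.56066.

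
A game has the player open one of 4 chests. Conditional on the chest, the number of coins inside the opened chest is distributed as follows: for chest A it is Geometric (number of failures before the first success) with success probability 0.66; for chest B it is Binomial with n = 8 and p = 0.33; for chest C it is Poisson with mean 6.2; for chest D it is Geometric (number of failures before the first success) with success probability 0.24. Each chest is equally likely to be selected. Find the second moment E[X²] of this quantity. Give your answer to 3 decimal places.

For each component E[X²] = Var + (mean)², giving A: 1.04591; B: 8.7384; C: 44.64; D: 23.2222.
Overall E[X²] = 0.25·1.04591 + 0.25·8.7384 + 0.25·44.64 + 0.25·23.2222 = 19.4116.

19.412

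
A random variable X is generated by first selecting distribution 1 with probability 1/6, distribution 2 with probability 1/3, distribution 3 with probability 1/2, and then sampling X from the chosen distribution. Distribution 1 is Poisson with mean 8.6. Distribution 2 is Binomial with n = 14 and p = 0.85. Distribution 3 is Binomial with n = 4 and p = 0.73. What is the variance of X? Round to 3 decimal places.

19.156

Per component, 1: μ=8.6, E[X²]=82.56; 2: μ=11.9, E[X²]=143.395; 3: μ=2.92, E[X²]=9.3148.
E[X] = 0.166667·8.6 + 0.333333·11.9 + 0.5·2.92 = 6.86.
E[X²] = 0.166667·82.56 + 0.333333·143.395 + 0.5·9.3148 = 66.2157.
Var(X) = E[X²] − (E[X])² = 66.2157 − 47.0596 = 19.1561.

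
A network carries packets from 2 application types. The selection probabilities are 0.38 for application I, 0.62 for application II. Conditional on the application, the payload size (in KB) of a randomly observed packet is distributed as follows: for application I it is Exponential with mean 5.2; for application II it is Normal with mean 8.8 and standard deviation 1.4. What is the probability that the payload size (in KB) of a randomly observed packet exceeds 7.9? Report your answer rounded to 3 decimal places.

Conditional on each application, P(X > 7.9): I: 0.21888; II: 0.739842.
By total probability, P(X > 7.9) = 0.38·0.21888 + 0.62·0.739842 = 0.541876.

0.542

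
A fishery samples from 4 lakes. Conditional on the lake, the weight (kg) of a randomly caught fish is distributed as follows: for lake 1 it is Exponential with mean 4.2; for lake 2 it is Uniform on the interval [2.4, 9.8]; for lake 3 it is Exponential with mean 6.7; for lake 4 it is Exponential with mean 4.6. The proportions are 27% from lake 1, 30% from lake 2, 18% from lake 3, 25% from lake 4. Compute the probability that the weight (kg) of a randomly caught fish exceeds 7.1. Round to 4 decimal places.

Conditional on each lake, P(X > 7.1): 1: 0.184432; 2: 0.364865; 3: 0.346559; 4: 0.213637.
By total probability, P(X > 7.1) = 0.27·0.184432 + 0.3·0.364865 + 0.18·0.346559 + 0.25·0.213637 = 0.275046.

0.2750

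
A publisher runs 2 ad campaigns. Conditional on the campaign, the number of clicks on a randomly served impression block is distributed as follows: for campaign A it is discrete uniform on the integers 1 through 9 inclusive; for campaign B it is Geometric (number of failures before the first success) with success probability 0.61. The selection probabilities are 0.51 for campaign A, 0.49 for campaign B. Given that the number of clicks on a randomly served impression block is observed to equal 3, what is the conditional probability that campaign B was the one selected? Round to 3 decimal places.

0.238

Likelihoods P(X=3 | ·): A: 0.111111; B: 0.0361846.
Posterior ∝ prior × likelihood. Numerator for B: 0.49·0.0361846 = 0.0177304.
Normalizing constant: 0.51·0.111111 + 0.49·0.0361846 = 0.0743971.
P(B | observation) = 0.0177304 / 0.0743971 = 0.238322.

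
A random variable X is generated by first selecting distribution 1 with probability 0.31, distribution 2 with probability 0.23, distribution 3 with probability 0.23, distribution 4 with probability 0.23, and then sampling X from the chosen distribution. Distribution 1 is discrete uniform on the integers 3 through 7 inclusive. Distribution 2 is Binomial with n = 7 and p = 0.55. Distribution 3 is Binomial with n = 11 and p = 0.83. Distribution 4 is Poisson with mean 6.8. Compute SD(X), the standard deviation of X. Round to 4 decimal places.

Per component, 1: μ=5, E[X²]=27; 2: μ=3.85, E[X²]=16.555; 3: μ=9.13, E[X²]=84.909; 4: μ=6.8, E[X²]=53.04.
E[X] = 0.31·5 + 0.23·3.85 + 0.23·9.13 + 0.23·6.8 = 6.0994.
E[X²] = 0.31·27 + 0.23·16.555 + 0.23·84.909 + 0.23·53.04 = 43.9059.
Var(X) = E[X²] − (E[X])² = 43.9059 − 37.2027 = 6.70324.
SD(X) = √6.70324 = 2.58906.

2.5891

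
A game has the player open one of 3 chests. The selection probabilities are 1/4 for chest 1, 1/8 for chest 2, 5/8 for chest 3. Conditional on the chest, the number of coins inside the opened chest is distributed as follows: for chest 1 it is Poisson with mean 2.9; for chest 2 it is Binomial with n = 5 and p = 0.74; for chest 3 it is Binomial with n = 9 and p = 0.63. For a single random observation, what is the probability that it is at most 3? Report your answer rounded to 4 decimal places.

Conditional on each chest, P(X ≤ 3): 1: 0.669623; 2: 0.388274; 3: 0.0695762.
By total probability, P(X ≤ 3) = 0.25·0.669623 + 0.125·0.388274 + 0.625·0.0695762 = 0.259425.

0.2594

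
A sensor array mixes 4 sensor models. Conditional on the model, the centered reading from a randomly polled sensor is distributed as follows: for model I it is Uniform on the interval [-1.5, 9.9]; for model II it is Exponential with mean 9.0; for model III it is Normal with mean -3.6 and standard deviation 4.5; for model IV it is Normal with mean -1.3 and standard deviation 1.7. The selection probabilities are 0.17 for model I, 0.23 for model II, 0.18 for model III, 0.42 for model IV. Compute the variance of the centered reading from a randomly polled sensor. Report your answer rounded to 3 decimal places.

Per component, I: μ=4.2, E[X²]=28.47; II: μ=9, E[X²]=162; III: μ=-3.6, E[X²]=33.21; IV: μ=-1.3, E[X²]=4.58.
E[X] = 0.17·4.2 + 0.23·9 + 0.18·-3.6 + 0.42·-1.3 = 1.59.
E[X²] = 0.17·28.47 + 0.23·162 + 0.18·33.21 + 0.42·4.58 = 50.0013.
Var(X) = E[X²] − (E[X])² = 50.0013 − 2.5281 = 47.4732.

47.473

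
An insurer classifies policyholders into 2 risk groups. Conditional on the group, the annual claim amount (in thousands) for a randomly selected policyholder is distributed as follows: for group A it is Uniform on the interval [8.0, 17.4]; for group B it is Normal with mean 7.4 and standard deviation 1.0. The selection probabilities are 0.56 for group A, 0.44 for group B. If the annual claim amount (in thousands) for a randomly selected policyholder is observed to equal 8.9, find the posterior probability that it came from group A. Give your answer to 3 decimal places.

0.511

Likelihoods f(8.9 | ·): A: 0.106383; B: 0.129518.
Posterior ∝ prior × likelihood. Numerator for A: 0.56·0.106383 = 0.0595745.
Normalizing constant: 0.56·0.106383 + 0.44·0.129518 = 0.116562.
P(A | observation) = 0.0595745 / 0.116562 = 0.511096.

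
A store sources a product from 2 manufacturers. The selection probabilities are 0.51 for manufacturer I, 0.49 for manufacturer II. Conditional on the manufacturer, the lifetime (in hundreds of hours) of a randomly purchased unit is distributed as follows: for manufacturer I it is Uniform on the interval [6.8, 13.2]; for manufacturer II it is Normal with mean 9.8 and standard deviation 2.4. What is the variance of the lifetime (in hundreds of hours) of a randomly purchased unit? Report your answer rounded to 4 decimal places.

Per component, I: μ=10, E[X²]=103.413; II: μ=9.8, E[X²]=101.8.
E[X] = 0.51·10 + 0.49·9.8 = 9.902.
E[X²] = 0.51·103.413 + 0.49·101.8 = 102.623.
Var(X) = E[X²] − (E[X])² = 102.623 − 98.0496 = 4.5732.

4.5732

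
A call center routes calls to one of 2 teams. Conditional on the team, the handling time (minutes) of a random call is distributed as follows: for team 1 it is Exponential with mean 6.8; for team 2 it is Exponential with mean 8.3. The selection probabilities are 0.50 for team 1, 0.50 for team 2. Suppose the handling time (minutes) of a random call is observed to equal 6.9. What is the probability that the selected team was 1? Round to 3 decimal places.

0.504

Likelihoods f(6.9 | ·): 1: 0.0533102; 2: 0.0524665.
Posterior ∝ prior × likelihood. Numerator for 1: 0.5·0.0533102 = 0.0266551.
Normalizing constant: 0.5·0.0533102 + 0.5·0.0524665 = 0.0528883.
P(1 | observation) = 0.0266551 / 0.0528883 = 0.503988.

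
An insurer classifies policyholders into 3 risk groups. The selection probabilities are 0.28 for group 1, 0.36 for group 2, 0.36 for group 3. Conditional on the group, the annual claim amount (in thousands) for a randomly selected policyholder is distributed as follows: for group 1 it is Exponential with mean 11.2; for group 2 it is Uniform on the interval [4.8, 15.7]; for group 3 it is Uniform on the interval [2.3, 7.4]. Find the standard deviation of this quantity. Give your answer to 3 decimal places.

6.885

Per component, 1: μ=11.2, E[X²]=250.88; 2: μ=10.25, E[X²]=114.963; 3: μ=4.85, E[X²]=25.69.
E[X] = 0.28·11.2 + 0.36·10.25 + 0.36·4.85 = 8.572.
E[X²] = 0.28·250.88 + 0.36·114.963 + 0.36·25.69 = 120.882.
Var(X) = E[X²] − (E[X])² = 120.882 − 73.4792 = 47.4024.
SD(X) = √47.4024 = 6.88494.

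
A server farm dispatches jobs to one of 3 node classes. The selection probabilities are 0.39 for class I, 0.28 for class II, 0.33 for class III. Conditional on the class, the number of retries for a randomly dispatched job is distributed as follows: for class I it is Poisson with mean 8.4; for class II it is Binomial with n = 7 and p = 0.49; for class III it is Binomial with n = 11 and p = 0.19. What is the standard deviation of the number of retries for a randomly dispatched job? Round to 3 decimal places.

3.509

Per component, I: μ=8.4, E[X²]=78.96; II: μ=3.43, E[X²]=13.5142; III: μ=2.09, E[X²]=6.061.
E[X] = 0.39·8.4 + 0.28·3.43 + 0.33·2.09 = 4.9261.
E[X²] = 0.39·78.96 + 0.28·13.5142 + 0.33·6.061 = 36.5785.
Var(X) = E[X²] − (E[X])² = 36.5785 − 24.2665 = 12.312.
SD(X) = √12.312 = 3.50885.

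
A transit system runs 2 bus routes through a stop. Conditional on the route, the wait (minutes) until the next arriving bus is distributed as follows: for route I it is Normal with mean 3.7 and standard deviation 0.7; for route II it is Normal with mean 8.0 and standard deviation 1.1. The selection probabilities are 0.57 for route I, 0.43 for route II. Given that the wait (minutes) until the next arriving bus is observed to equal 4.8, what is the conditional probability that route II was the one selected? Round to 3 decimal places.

0.023

Likelihoods f(4.8 | ·): I: 0.165803; II: 0.00527038.
Posterior ∝ prior × likelihood. Numerator for II: 0.43·0.00527038 = 0.00226626.
Normalizing constant: 0.57·0.165803 + 0.43·0.00527038 = 0.0967737.
P(II | observation) = 0.00226626 / 0.0967737 = 0.0234181.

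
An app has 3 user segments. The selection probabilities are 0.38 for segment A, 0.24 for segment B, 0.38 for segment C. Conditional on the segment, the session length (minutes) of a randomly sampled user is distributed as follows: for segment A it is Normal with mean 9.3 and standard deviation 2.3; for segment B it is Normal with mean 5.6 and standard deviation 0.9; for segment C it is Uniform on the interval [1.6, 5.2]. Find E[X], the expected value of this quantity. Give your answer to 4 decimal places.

6.1700

Component means — A: 9.3; B: 5.6; C: 3.4.
E[X] = 0.38·9.3 + 0.24·5.6 + 0.38·3.4 = 6.17.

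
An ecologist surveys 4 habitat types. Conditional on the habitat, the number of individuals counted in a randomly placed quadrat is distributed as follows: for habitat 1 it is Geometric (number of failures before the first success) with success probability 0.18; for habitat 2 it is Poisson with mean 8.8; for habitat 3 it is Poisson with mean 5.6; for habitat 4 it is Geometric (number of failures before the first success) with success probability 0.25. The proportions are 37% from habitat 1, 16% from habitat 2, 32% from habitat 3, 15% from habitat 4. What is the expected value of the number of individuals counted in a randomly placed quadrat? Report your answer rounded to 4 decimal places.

5.3356

Component means — 1: 4.55556; 2: 8.8; 3: 5.6; 4: 3.
E[X] = 0.37·4.55556 + 0.16·8.8 + 0.32·5.6 + 0.15·3 = 5.33556.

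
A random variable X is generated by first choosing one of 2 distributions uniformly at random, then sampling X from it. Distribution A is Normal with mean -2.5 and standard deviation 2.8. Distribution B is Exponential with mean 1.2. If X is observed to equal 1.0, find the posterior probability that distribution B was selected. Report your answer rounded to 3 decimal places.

Likelihoods f(1.0 | ·): A: 0.0652318; B: 0.362165.
Posterior ∝ prior × likelihood. Numerator for B: 0.5·0.362165 = 0.181083.
Normalizing constant: 0.5·0.0652318 + 0.5·0.362165 = 0.213698.
P(B | observation) = 0.181083 / 0.213698 = 0.847374.

0.847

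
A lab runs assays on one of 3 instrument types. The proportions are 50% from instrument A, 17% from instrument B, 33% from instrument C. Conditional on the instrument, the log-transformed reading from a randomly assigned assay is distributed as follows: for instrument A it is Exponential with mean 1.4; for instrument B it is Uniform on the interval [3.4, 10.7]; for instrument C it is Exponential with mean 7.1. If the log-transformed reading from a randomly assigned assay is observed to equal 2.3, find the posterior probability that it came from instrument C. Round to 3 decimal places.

0.327

Likelihoods f(2.3 | ·): A: 0.138162; B: 0; C: 0.101872.
Posterior ∝ prior × likelihood. Numerator for C: 0.33·0.101872 = 0.0336178.
Normalizing constant: 0.5·0.138162 + 0.17·0 + 0.33·0.101872 = 0.102699.
P(C | observation) = 0.0336178 / 0.102699 = 0.327344.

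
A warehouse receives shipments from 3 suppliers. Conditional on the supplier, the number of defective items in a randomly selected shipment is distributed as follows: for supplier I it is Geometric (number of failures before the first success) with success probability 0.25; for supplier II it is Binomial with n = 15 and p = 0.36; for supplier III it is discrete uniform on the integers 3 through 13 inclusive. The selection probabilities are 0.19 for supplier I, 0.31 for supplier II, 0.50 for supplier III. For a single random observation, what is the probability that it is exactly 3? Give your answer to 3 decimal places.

Conditional on each supplier, P(X = 3): I: 0.105469; II: 0.100249; III: 0.0909091.
By total probability, P(X = 3) = 0.19·0.105469 + 0.31·0.100249 + 0.5·0.0909091 = 0.0965707.

0.097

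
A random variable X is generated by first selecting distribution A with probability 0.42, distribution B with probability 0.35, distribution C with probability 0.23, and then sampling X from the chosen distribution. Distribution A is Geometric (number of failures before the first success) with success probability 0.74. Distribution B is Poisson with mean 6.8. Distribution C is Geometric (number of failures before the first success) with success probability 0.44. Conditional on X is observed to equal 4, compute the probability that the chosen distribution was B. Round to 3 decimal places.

Likelihoods P(X=4 | ·): A: 0.00338162; B: 0.0992252; C: 0.0432718.
Posterior ∝ prior × likelihood. Numerator for B: 0.35·0.0992252 = 0.0347288.
Normalizing constant: 0.42·0.00338162 + 0.35·0.0992252 + 0.23·0.0432718 = 0.0461016.
P(B | observation) = 0.0347288 / 0.0461016 = 0.75331.

0.753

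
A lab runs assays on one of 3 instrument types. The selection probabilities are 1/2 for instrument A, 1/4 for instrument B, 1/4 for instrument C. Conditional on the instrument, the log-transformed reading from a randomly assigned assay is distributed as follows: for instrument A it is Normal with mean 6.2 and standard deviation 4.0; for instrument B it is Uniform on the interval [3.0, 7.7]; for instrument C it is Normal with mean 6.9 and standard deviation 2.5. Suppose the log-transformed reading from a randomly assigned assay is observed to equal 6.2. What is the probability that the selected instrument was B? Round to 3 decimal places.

0.376

Likelihoods f(6.2 | ·): A: 0.0997356; B: 0.212766; C: 0.153443.
Posterior ∝ prior × likelihood. Numerator for B: 0.25·0.212766 = 0.0531915.
Normalizing constant: 0.5·0.0997356 + 0.25·0.212766 + 0.25·0.153443 = 0.14142.
P(B | observation) = 0.0531915 / 0.14142 = 0.376124.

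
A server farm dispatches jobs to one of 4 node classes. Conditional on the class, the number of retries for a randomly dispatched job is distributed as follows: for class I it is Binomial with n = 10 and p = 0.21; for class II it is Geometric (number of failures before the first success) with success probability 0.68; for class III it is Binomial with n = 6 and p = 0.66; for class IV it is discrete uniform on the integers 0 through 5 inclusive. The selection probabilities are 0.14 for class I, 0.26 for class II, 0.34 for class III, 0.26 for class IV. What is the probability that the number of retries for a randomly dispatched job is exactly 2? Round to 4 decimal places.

Conditional on each class, P(X = 2): I: 0.30107; II: 0.069632; III: 0.0873162; IV: 0.166667.
By total probability, P(X = 2) = 0.14·0.30107 + 0.26·0.069632 + 0.34·0.0873162 + 0.26·0.166667 = 0.133275.

0.1333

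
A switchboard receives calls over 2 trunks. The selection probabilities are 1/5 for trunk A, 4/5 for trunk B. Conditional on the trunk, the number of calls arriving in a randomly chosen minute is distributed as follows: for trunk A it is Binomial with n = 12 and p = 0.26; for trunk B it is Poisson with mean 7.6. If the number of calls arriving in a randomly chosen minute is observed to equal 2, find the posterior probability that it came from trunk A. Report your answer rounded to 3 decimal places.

0.792

Likelihoods P(X=2 | ·): A: 0.219689; B: 0.014453.
Posterior ∝ prior × likelihood. Numerator for A: 0.2·0.219689 = 0.0439378.
Normalizing constant: 0.2·0.219689 + 0.8·0.014453 = 0.0555002.
P(A | observation) = 0.0439378 / 0.0555002 = 0.791669.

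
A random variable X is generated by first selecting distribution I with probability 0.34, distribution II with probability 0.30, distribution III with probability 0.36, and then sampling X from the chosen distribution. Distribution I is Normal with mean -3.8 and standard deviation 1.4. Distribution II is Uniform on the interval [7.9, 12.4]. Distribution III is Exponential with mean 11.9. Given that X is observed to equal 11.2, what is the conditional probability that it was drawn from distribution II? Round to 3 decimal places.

0.850

Likelihoods f(11.2 | ·): I: 3.3664e-26; II: 0.222222; III: 0.0327873.
Posterior ∝ prior × likelihood. Numerator for II: 0.3·0.222222 = 0.0666667.
Normalizing constant: 0.34·3.3664e-26 + 0.3·0.222222 + 0.36·0.0327873 = 0.0784701.
P(II | observation) = 0.0666667 / 0.0784701 = 0.849581.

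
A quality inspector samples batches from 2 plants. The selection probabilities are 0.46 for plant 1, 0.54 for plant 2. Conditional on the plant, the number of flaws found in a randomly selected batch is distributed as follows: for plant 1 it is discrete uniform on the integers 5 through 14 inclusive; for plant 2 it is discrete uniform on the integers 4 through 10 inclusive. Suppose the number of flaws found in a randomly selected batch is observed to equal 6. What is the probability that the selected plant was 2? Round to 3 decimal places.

Likelihoods P(X=6 | ·): 1: 0.1; 2: 0.142857.
Posterior ∝ prior × likelihood. Numerator for 2: 0.54·0.142857 = 0.0771429.
Normalizing constant: 0.46·0.1 + 0.54·0.142857 = 0.123143.
P(2 | observation) = 0.0771429 / 0.123143 = 0.62645.

0.626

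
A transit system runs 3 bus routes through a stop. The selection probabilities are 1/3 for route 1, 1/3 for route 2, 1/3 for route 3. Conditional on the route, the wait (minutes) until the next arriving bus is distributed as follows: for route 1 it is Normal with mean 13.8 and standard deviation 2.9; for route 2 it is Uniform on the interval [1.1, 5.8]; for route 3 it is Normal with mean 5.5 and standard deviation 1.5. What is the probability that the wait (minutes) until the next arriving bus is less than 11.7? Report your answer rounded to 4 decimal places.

0.7448

Conditional on each route, P(X < 11.7): 1: 0.234491; 2: 1; 3: 0.999982.
By total probability, P(X < 11.7) = 0.333333·0.234491 + 0.333333·1 + 0.333333·0.999982 = 0.744824.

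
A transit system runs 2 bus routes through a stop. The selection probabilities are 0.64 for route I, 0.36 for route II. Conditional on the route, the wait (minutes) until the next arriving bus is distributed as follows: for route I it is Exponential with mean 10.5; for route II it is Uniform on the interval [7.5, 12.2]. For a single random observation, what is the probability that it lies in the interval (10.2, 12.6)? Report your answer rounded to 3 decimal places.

0.203

Conditional on each route, P(10.2 < X < 12.6): I: 0.0773477; II: 0.425532.
By total probability, P(10.2 < X < 12.6) = 0.64·0.0773477 + 0.36·0.425532 = 0.202694.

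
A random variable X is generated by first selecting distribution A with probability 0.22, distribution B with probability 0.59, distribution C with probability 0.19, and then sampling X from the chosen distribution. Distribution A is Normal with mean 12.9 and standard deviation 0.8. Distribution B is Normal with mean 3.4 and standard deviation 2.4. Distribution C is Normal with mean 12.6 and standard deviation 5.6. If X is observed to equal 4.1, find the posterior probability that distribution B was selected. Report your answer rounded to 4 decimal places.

0.9565

Likelihoods f(4.1 | ·): A: 2.64852e-27; B: 0.159304; C: 0.0225133.
Posterior ∝ prior × likelihood. Numerator for B: 0.59·0.159304 = 0.0939893.
Normalizing constant: 0.22·2.64852e-27 + 0.59·0.159304 + 0.19·0.0225133 = 0.0982668.
P(B | observation) = 0.0939893 / 0.0982668 = 0.95647.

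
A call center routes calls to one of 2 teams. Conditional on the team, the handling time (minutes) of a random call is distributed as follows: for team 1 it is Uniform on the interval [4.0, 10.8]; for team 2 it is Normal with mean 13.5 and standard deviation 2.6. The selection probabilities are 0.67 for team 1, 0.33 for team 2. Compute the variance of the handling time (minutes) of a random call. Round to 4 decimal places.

Per component, 1: μ=7.4, E[X²]=58.6133; 2: μ=13.5, E[X²]=189.01.
E[X] = 0.67·7.4 + 0.33·13.5 = 9.413.
E[X²] = 0.67·58.6133 + 0.33·189.01 = 101.644.
Var(X) = E[X²] − (E[X])² = 101.644 − 88.6046 = 13.0397.

13.0397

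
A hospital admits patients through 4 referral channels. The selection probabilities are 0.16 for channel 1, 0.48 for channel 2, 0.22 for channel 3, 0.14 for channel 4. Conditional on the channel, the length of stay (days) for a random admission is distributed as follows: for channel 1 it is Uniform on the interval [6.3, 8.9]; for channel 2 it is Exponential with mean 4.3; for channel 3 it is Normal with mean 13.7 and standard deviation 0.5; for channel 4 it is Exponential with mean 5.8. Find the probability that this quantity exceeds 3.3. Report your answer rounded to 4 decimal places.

0.6821

Conditional on each channel, P(X > 3.3): 1: 1; 2: 0.464199; 3: 1; 4: 0.566111.
By total probability, P(X > 3.3) = 0.16·1 + 0.48·0.464199 + 0.22·1 + 0.14·0.566111 = 0.682071.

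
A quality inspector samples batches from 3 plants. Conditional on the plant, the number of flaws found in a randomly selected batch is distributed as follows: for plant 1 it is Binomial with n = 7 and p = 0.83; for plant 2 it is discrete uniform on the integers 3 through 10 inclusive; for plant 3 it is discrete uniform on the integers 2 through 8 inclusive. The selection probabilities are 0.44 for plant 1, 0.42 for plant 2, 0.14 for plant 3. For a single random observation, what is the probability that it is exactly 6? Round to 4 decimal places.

Conditional on each plant, P(X = 6): 1: 0.389059; 2: 0.125; 3: 0.142857.
By total probability, P(X = 6) = 0.44·0.389059 + 0.42·0.125 + 0.14·0.142857 = 0.243686.

0.2437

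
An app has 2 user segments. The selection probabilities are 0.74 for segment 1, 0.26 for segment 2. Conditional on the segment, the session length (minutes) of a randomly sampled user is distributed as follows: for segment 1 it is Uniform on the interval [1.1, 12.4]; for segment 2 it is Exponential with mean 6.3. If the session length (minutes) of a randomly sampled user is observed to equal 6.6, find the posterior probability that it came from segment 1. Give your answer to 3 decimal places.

0.819

Likelihoods f(6.6 | ·): 1: 0.0884956; 2: 0.0556781.
Posterior ∝ prior × likelihood. Numerator for 1: 0.74·0.0884956 = 0.0654867.
Normalizing constant: 0.74·0.0884956 + 0.26·0.0556781 = 0.079963.
P(1 | observation) = 0.0654867 / 0.079963 = 0.818963.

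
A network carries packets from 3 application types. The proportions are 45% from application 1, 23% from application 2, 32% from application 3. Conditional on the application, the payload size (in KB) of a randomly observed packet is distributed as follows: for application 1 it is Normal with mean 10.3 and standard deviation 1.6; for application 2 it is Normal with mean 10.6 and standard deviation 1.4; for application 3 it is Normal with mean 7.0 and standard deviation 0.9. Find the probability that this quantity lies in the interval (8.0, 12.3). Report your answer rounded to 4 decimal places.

Conditional on each application, P(8.0 < X < 12.3): 1: 0.819062; 2: 0.856035; 3: 0.13326.
By total probability, P(8.0 < X < 12.3) = 0.45·0.819062 + 0.23·0.856035 + 0.32·0.13326 = 0.608109.

0.6081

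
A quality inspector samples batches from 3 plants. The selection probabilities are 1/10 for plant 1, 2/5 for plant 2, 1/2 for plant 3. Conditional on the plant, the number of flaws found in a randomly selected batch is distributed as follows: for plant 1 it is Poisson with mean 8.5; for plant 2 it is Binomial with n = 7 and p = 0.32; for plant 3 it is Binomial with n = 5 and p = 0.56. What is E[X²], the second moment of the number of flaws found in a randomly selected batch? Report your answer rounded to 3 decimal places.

For each component E[X²] = Var + (mean)², giving 1: 80.75; 2: 6.5408; 3: 9.072.
Overall E[X²] = 0.1·80.75 + 0.4·6.5408 + 0.5·9.072 = 15.2273.

15.227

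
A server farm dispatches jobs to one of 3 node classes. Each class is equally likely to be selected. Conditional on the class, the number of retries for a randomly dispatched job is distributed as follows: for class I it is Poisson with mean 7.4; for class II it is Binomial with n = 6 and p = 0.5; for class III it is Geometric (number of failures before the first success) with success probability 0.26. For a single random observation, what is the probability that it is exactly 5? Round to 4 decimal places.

Conditional on each class, P(X = 5): I: 0.113031; II: 0.09375; III: 0.0576942.
By total probability, P(X = 5) = 0.333333·0.113031 + 0.333333·0.09375 + 0.333333·0.0576942 = 0.0881584.

0.0882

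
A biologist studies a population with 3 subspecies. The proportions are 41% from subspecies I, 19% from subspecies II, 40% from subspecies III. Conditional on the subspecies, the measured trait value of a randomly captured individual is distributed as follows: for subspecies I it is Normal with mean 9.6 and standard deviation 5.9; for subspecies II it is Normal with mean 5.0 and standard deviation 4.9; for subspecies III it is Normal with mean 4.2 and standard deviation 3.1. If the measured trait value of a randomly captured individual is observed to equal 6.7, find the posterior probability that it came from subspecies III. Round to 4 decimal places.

0.4872

Likelihoods f(6.7 | ·): I: 0.0599233; II: 0.0766614; III: 0.0929659.
Posterior ∝ prior × likelihood. Numerator for III: 0.4·0.0929659 = 0.0371864.
Normalizing constant: 0.41·0.0599233 + 0.19·0.0766614 + 0.4·0.0929659 = 0.0763206.
P(III | observation) = 0.0371864 / 0.0763206 = 0.487239.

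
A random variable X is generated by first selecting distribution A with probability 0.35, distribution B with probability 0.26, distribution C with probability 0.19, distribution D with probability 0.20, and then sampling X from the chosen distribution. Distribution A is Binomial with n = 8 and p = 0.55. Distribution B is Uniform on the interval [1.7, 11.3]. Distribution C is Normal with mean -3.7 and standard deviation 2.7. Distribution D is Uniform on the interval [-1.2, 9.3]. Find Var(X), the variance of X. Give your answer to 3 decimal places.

18.419

Per component, A: μ=4.4, E[X²]=21.34; B: μ=6.5, E[X²]=49.93; C: μ=-3.7, E[X²]=20.98; D: μ=4.05, E[X²]=25.59.
E[X] = 0.35·4.4 + 0.26·6.5 + 0.19·-3.7 + 0.2·4.05 = 3.337.
E[X²] = 0.35·21.34 + 0.26·49.93 + 0.19·20.98 + 0.2·25.59 = 29.555.
Var(X) = E[X²] − (E[X])² = 29.555 − 11.1356 = 18.4194.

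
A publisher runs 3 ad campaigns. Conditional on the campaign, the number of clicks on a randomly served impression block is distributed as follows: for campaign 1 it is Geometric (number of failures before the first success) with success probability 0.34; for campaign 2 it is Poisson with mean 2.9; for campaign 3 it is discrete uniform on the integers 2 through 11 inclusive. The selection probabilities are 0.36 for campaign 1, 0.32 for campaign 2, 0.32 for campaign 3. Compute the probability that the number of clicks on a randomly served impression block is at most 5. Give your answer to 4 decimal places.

0.7545

Conditional on each campaign, P(X ≤ 5): 1: 0.917346; 2: 0.925826; 3: 0.4.
By total probability, P(X ≤ 5) = 0.36·0.917346 + 0.32·0.925826 + 0.32·0.4 = 0.754509.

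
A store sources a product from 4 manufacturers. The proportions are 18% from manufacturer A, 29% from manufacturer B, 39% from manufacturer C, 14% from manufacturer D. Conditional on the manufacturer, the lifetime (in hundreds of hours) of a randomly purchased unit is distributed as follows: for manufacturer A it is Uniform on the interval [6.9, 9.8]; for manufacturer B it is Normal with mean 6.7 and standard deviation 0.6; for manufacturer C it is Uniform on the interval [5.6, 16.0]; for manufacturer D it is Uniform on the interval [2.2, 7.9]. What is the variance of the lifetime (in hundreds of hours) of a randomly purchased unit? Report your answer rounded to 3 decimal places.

Per component, A: μ=8.35, E[X²]=70.4233; B: μ=6.7, E[X²]=45.25; C: μ=10.8, E[X²]=125.653; D: μ=5.05, E[X²]=28.21.
E[X] = 0.18·8.35 + 0.29·6.7 + 0.39·10.8 + 0.14·5.05 = 8.365.
E[X²] = 0.18·70.4233 + 0.29·45.25 + 0.39·125.653 + 0.14·28.21 = 78.7529.
Var(X) = E[X²] − (E[X])² = 78.7529 − 69.9732 = 8.77968.

8.780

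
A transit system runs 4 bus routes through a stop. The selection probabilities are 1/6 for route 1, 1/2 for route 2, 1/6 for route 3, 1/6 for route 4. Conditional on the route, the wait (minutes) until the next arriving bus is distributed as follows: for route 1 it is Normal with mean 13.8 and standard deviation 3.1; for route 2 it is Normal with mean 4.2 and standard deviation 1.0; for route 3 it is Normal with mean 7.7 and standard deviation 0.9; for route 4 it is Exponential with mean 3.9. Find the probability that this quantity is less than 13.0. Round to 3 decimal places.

Conditional on each route, P(X < 13.0): 1: 0.398179; 2: 1; 3: 1; 4: 0.964326.
By total probability, P(X < 13.0) = 0.166667·0.398179 + 0.5·1 + 0.166667·1 + 0.166667·0.964326 = 0.893751.

0.894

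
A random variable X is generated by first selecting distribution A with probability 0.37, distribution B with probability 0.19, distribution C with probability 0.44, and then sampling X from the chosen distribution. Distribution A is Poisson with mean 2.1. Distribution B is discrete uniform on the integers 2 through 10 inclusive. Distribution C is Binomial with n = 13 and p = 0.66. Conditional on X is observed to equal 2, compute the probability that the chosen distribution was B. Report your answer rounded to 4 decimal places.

Likelihoods P(X=2 | ·): A: 0.270016; B: 0.111111; C: 0.000238479.
Posterior ∝ prior × likelihood. Numerator for B: 0.19·0.111111 = 0.0211111.
Normalizing constant: 0.37·0.270016 + 0.19·0.111111 + 0.44·0.000238479 = 0.121122.
P(B | observation) = 0.0211111 / 0.121122 = 0.174296.

0.1743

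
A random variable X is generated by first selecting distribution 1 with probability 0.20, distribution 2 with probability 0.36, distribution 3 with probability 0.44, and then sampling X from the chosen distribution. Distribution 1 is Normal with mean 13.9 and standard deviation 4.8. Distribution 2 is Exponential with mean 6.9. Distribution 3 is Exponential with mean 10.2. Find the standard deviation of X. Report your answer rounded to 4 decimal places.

8.6013

Per component, 1: μ=13.9, E[X²]=216.25; 2: μ=6.9, E[X²]=95.22; 3: μ=10.2, E[X²]=208.08.
E[X] = 0.2·13.9 + 0.36·6.9 + 0.44·10.2 = 9.752.
E[X²] = 0.2·216.25 + 0.36·95.22 + 0.44·208.08 = 169.084.
Var(X) = E[X²] − (E[X])² = 169.084 − 95.1015 = 73.9829.
SD(X) = √73.9829 = 8.60133.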